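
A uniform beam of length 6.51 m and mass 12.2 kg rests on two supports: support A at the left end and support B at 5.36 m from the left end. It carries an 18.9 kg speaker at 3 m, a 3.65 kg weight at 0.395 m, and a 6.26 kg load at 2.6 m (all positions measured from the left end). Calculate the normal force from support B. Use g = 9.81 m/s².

Sum moments about support A (its reaction then has zero moment arm).
Beam weight: 12.2 × 9.81 = 119.7 N down at 3.255 m → arm 3.255 m, τ = 119.7 × 3.255 = 389.6 N·m clockwise.
Speaker: 18.9 × 9.81 = 185.4 N down at 3 m → arm 3 m, τ = 185.4 × 3 = 556.2 N·m clockwise.
Weight: 3.65 × 9.81 = 35.81 N down at 0.395 m → arm 0.395 m, τ = 35.81 × 0.395 = 14.14 N·m clockwise.
Load: 6.26 × 9.81 = 61.41 N down at 2.6 m → arm 2.6 m, τ = 61.41 × 2.6 = 159.7 N·m clockwise.
Net load moment about support A = 1120 N·m clockwise.
Reaction R at support B is upward at 5.36 m, arm 5.36 m → moment R × 5.36 counterclockwise.
Setting net torque to zero: R × 5.36 = 1120 → R = 209 N.

R_B ≈ 209 N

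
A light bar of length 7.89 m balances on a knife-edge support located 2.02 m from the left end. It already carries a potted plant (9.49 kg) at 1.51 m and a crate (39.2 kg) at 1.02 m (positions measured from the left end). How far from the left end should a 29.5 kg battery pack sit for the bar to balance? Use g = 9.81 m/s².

x ≈ 3.51 m from the left end

Take moments about the knife-edge support (at 2.02 m from the left end).
Potted plant: 9.49 × 9.81 = 93.1 N down at 1.51 m → arm 0.51 m, τ = 93.1 × 0.51 = 47.48 N·m counterclockwise.
Crate: 39.2 × 9.81 = 384.6 N down at 1.02 m → arm 1 m, τ = 384.6 × 1 = 384.6 N·m counterclockwise.
Net moment of existing loads = 432.1 N·m counterclockwise.
The battery pack weighs 29.5 × 9.81 = 289.4 N and must supply an equal clockwise moment, so its lever arm about the knife-edge support is 432.1 / 289.4 = 1.49 m.
That puts it at 2.02 + 1.49 = 3.51 m from the left end.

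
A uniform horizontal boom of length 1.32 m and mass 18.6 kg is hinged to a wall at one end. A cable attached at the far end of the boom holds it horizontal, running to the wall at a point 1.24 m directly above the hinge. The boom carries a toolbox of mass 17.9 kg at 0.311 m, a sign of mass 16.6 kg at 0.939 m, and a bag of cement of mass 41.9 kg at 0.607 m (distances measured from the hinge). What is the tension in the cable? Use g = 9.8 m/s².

T ≈ 638 N

Taking torques about the hinge:
Beam weight: 18.6 × 9.8 = 182.3 N down at 0.66 m → arm 0.66 m, τ = 182.3 × 0.66 = 120.3 N·m clockwise.
Toolbox: 17.9 × 9.8 = 175.4 N down at 0.311 m → arm 0.311 m, τ = 175.4 × 0.311 = 54.55 N·m clockwise.
Sign: 16.6 × 9.8 = 162.7 N down at 0.939 m → arm 0.939 m, τ = 162.7 × 0.939 = 152.8 N·m clockwise.
Bag of cement: 41.9 × 9.8 = 410.6 N down at 0.607 m → arm 0.607 m, τ = 410.6 × 0.607 = 249.2 N·m clockwise.
Total clockwise load moment = 576.8 N·m.
The cable tension T acts at 1.32 m; only its component perpendicular to the boom, T sinθ, produces torque. sinθ = h/√(h²+d²) = 1.24/√(1.24²+1.32²) = 0.6847.
Στ = 0 ⇒ T × 1.32 × 0.6847 = 576.8 ⇒ T = 576.8 / 0.9038 = 638 N.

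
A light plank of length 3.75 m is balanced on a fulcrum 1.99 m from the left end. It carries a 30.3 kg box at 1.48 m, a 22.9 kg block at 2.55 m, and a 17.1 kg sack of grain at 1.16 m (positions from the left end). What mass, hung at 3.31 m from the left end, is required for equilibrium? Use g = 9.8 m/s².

Sum moments about the fulcrum (at 1.99 m from the left end) (the support reaction has zero arm there).
Box: 30.3 × 9.8 = 296.9 N down at 1.48 m → arm 0.51 m, τ = 296.9 × 0.51 = 151.4 N·m counterclockwise.
Block: 22.9 × 9.8 = 224.4 N down at 2.55 m → arm 0.56 m, τ = 224.4 × 0.56 = 125.7 N·m clockwise.
Sack of grain: 17.1 × 9.8 = 167.6 N down at 1.16 m → arm 0.83 m, τ = 167.6 × 0.83 = 139.1 N·m counterclockwise.
Net moment of known loads = 164.8 N·m counterclockwise.
An unknown mass m at 3.31 m has arm 1.32 m; its moment is m·g·1.32 clockwise.
Setting net torque to zero: m × 9.8 × 1.32 = 164.8 → m = 164.8 / (9.8 × 1.32) = 12.7 kg.

m ≈ 12.7 kg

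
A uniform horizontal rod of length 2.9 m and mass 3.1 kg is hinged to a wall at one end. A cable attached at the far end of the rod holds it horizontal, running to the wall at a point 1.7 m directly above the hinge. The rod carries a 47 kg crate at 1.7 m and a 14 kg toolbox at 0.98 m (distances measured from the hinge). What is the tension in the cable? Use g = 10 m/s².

T ≈ 669 N

About the hinge:
Beam weight: 3.1 × 10 = 31 N down at 1.45 m → arm 1.45 m, τ = 31 × 1.45 = 44.95 N·m clockwise.
Crate: 47 × 10 = 470 N down at 1.7 m → arm 1.7 m, τ = 470 × 1.7 = 799 N·m clockwise.
Toolbox: 14 × 10 = 140 N down at 0.98 m → arm 0.98 m, τ = 140 × 0.98 = 137.2 N·m clockwise.
Total clockwise load moment = 981.2 N·m.
The cable tension T acts at 2.9 m; only its component perpendicular to the rod, T sinθ, produces torque. sinθ = h/√(h²+d²) = 1.7/√(1.7²+2.9²) = 0.5057.
Στ = 0 ⇒ T × 2.9 × 0.5057 = 981.2 ⇒ T = 981.2 / 1.467 = 669 N.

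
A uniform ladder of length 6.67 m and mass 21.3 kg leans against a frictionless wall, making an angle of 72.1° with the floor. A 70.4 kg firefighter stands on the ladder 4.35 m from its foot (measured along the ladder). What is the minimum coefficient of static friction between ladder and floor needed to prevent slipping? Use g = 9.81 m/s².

μ_min ≈ 0.199

Choose the foot of the ladder as the axis so the floor normal and friction both act there and drop out.
Ladder weight 21.3×9.81 = 209 N acts at 3.335 m along the ladder; its horizontal arm is 3.335·cos72.1° = 1.025 m → τ = 214.2 N·m clockwise.
Firefighter: 70.4×9.81 = 690.6 N at 4.35 m → arm 1.337 m → τ = 923.3 N·m clockwise.
Wall normal N acts horizontally at the top; its moment arm is the height L sinθ = 6.67·sin72.1° = 6.347 m, counterclockwise.
Balancing moments: N × 6.347 = 1138, giving N = 179.3 N.
ΣFx = 0 ⇒ f = N_wall = 179.3 N. ΣFy = 0 ⇒ N_floor = 899.6 N.
μ_min = f / N_floor = 179.3 / 899.6 = 0.199.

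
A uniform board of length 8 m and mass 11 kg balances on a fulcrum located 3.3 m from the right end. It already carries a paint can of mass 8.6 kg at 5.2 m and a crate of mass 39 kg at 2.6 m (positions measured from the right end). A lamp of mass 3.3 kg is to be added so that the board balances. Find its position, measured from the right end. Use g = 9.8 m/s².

x ≈ 4.29 m from the right end

Taking torques about the fulcrum (at 3.3 m from the right end):
Beam weight: 11 × 9.8 = 107.8 N down at 4 m → arm 0.7 m, τ = 107.8 × 0.7 = 75.46 N·m counterclockwise.
Paint can: 8.6 × 9.8 = 84.28 N down at 5.2 m → arm 1.9 m, τ = 84.28 × 1.9 = 160.1 N·m counterclockwise.
Crate: 39 × 9.8 = 382.2 N down at 2.6 m → arm 0.7 m, τ = 382.2 × 0.7 = 267.5 N·m clockwise.
Net moment of existing loads = 31.94 N·m clockwise.
The lamp weighs 3.3 × 9.8 = 32.34 N and must supply an equal counterclockwise moment, so its lever arm about the fulcrum is 31.94 / 32.34 = 0.988 m.
That puts it at 3.3 + 0.988 = 4.29 m from the right end.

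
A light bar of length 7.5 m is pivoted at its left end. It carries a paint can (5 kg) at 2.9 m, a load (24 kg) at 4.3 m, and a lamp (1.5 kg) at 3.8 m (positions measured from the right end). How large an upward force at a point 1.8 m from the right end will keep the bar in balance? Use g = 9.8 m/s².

Sum moments about the left end (the unknown pivot reaction has zero arm there).
Paint can: 5 × 9.8 = 49 N down at 2.9 m → arm 4.6 m, τ = 49 × 4.6 = 225.4 N·m clockwise.
Load: 24 × 9.8 = 235.2 N down at 4.3 m → arm 3.2 m, τ = 235.2 × 3.2 = 752.6 N·m clockwise.
Lamp: 1.5 × 9.8 = 14.7 N down at 3.8 m → arm 3.7 m, τ = 14.7 × 3.7 = 54.39 N·m clockwise.
Net moment of the loads = 1032 N·m clockwise.
The upward force F acts at a point 1.8 m from the right end, arm 5.7 m, giving F × 5.7 counterclockwise.
Στ = 0 ⇒ F × 5.7 = 1032 ⇒ F = 1032 / 5.7 = 181 N.

F ≈ 181 N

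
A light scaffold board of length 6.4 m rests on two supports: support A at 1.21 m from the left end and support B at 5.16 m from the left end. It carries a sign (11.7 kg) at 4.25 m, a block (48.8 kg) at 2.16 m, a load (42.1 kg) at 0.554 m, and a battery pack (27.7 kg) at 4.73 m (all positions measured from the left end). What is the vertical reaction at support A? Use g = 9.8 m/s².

R_A ≈ 900 N

Choose support B as the axis so its reaction then has zero moment arm.
Sign: 11.7 × 9.8 = 114.7 N down at 4.25 m → arm 0.91 m, τ = 114.7 × 0.91 = 104.4 N·m counterclockwise.
Block: 48.8 × 9.8 = 478.2 N down at 2.16 m → arm 3 m, τ = 478.2 × 3 = 1435 N·m counterclockwise.
Load: 42.1 × 9.8 = 412.6 N down at 0.554 m → arm 4.606 m, τ = 412.6 × 4.606 = 1900 N·m counterclockwise.
Battery pack: 27.7 × 9.8 = 271.5 N down at 4.73 m → arm 0.43 m, τ = 271.5 × 0.43 = 116.7 N·m counterclockwise.
Net load moment about support B = 3556 N·m counterclockwise.
Reaction R at support A is upward at 1.21 m, arm 3.95 m → moment R × 3.95 clockwise.
Setting net torque to zero: R × 3.95 = 3556 → R = 900 N.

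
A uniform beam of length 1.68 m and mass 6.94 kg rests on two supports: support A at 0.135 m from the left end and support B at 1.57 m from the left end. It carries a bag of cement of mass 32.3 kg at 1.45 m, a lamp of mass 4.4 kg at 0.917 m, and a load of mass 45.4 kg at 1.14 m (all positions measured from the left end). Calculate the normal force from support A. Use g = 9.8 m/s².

R_A ≈ 214 N

Take moments about support B.
Beam weight: 6.94 × 9.8 = 68.01 N down at 0.84 m → arm 0.73 m, τ = 68.01 × 0.73 = 49.65 N·m counterclockwise.
Bag of cement: 32.3 × 9.8 = 316.5 N down at 1.45 m → arm 0.12 m, τ = 316.5 × 0.12 = 37.98 N·m counterclockwise.
Lamp: 4.4 × 9.8 = 43.12 N down at 0.917 m → arm 0.653 m, τ = 43.12 × 0.653 = 28.16 N·m counterclockwise.
Load: 45.4 × 9.8 = 444.9 N down at 1.14 m → arm 0.43 m, τ = 444.9 × 0.43 = 191.3 N·m counterclockwise.
Net load moment about support B = 307.1 N·m counterclockwise.
Reaction R at support A is upward at 0.135 m, arm 1.435 m → moment R × 1.435 clockwise.
Balancing moments: R × 1.435 = 307.1, giving R = 214 N.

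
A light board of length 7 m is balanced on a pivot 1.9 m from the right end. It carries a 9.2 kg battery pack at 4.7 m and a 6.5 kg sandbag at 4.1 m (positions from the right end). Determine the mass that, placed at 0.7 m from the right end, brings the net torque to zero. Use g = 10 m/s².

m ≈ 33.4 kg

Take moments about the pivot (at 1.9 m from the right end).
Battery pack: 9.2 × 10 = 92 N down at 4.7 m → arm 2.8 m, τ = 92 × 2.8 = 257.6 N·m counterclockwise.
Sandbag: 6.5 × 10 = 65 N down at 4.1 m → arm 2.2 m, τ = 65 × 2.2 = 143 N·m counterclockwise.
Net moment of known loads = 400.6 N·m counterclockwise.
An unknown mass m at 0.7 m has arm 1.2 m; its moment is m·g·1.2 clockwise.
Balancing moments: m × 10 × 1.2 = 400.6, giving m = 400.6 / (10 × 1.2) = 33.4 kg.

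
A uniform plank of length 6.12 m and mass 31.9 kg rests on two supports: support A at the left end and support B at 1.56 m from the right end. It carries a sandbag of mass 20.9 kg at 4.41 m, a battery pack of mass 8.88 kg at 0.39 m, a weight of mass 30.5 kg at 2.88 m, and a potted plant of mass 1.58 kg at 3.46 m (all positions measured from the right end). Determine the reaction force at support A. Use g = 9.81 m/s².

Choose support B as the axis so its reaction then has zero moment arm.
Beam weight: 31.9 × 9.81 = 312.9 N down at 3.06 m → arm 1.5 m, τ = 312.9 × 1.5 = 469.3 N·m counterclockwise.
Sandbag: 20.9 × 9.81 = 205 N down at 4.41 m → arm 2.85 m, τ = 205 × 2.85 = 584.2 N·m counterclockwise.
Battery pack: 8.88 × 9.81 = 87.11 N down at 0.39 m → arm 1.17 m, τ = 87.11 × 1.17 = 101.9 N·m clockwise.
Weight: 30.5 × 9.81 = 299.2 N down at 2.88 m → arm 1.32 m, τ = 299.2 × 1.32 = 394.9 N·m counterclockwise.
Potted plant: 1.58 × 9.81 = 15.5 N down at 3.46 m → arm 1.9 m, τ = 15.5 × 1.9 = 29.45 N·m counterclockwise.
Net load moment about support B = 1376 N·m counterclockwise.
Reaction R at support A is upward at 6.12 m, arm 4.56 m → moment R × 4.56 clockwise.
Στ = 0 ⇒ R × 4.56 = 1376 ⇒ R = 302 N.

R_A ≈ 302 N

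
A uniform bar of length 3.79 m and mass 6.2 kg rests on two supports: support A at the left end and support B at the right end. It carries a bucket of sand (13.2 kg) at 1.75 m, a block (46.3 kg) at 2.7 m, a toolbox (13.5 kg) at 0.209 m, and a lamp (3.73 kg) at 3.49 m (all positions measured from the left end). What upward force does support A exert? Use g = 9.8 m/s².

Taking torques about support B:
Beam weight: 6.2 × 9.8 = 60.76 N down at 1.895 m → arm 1.895 m, τ = 60.76 × 1.895 = 115.1 N·m counterclockwise.
Bucket of sand: 13.2 × 9.8 = 129.4 N down at 1.75 m → arm 2.04 m, τ = 129.4 × 2.04 = 264 N·m counterclockwise.
Block: 46.3 × 9.8 = 453.7 N down at 2.7 m → arm 1.09 m, τ = 453.7 × 1.09 = 494.5 N·m counterclockwise.
Toolbox: 13.5 × 9.8 = 132.3 N down at 0.209 m → arm 3.581 m, τ = 132.3 × 3.581 = 473.8 N·m counterclockwise.
Lamp: 3.73 × 9.8 = 36.55 N down at 3.49 m → arm 0.3 m, τ = 36.55 × 0.3 = 10.96 N·m counterclockwise.
Net load moment about support B = 1358 N·m counterclockwise.
Reaction R at support A is upward at 0 m, arm 3.79 m → moment R × 3.79 clockwise.
Balancing moments: R × 3.79 = 1358, giving R = 358 N.

R_A ≈ 358 N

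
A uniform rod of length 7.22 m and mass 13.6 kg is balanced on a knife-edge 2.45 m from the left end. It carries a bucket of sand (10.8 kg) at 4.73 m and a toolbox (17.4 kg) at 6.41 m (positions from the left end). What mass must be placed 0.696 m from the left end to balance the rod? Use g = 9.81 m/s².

Choose the knife-edge (at 2.45 m from the left end) as the axis so the support reaction has zero arm there.
Beam weight: 13.6 × 9.81 = 133.4 N down at 3.61 m → arm 1.16 m, τ = 133.4 × 1.16 = 154.7 N·m clockwise.
Bucket of sand: 10.8 × 9.81 = 105.9 N down at 4.73 m → arm 2.28 m, τ = 105.9 × 2.28 = 241.5 N·m clockwise.
Toolbox: 17.4 × 9.81 = 170.7 N down at 6.41 m → arm 3.96 m, τ = 170.7 × 3.96 = 676 N·m clockwise.
Net moment of known loads = 1072 N·m clockwise.
An unknown mass m at 0.696 m has arm 1.754 m; its moment is m·g·1.754 counterclockwise.
For rotational equilibrium, m × 9.81 × 1.754 = 1072, so m = 1072 / (9.81 × 1.754) = 62.3 kg.

m ≈ 62.3 kg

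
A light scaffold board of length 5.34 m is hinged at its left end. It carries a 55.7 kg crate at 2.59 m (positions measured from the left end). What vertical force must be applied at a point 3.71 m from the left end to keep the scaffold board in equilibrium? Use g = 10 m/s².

F ≈ 389 N

Choose the left end as the axis so the unknown pivot reaction has zero arm there.
Crate: 55.7 × 10 = 557 N down at 2.59 m → arm 2.59 m, τ = 557 × 2.59 = 1443 N·m clockwise.
Net moment of the loads = 1443 N·m clockwise.
The upward force F acts at a point 3.71 m from the left end, arm 3.71 m, giving F × 3.71 counterclockwise.
For rotational equilibrium, F × 3.71 = 1443, so F = 1443 / 3.71 = 389 N.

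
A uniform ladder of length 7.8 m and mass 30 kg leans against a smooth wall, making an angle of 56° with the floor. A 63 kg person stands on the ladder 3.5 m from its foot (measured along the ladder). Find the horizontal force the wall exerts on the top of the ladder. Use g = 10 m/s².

About the foot of the ladder:
Ladder weight 30×10 = 300 N acts at 3.9 m along the ladder; its horizontal arm is 3.9·cos56° = 2.181 m → τ = 654.3 N·m clockwise.
Person: 63×10 = 630 N at 3.5 m → arm 1.957 m → τ = 1233 N·m clockwise.
Wall normal N acts horizontally at the top; its moment arm is the height L sinθ = 7.8·sin56° = 6.466 m, counterclockwise.
Στ = 0 ⇒ N × 6.466 = 1887 ⇒ N = 292 N.

N_wall ≈ 292 N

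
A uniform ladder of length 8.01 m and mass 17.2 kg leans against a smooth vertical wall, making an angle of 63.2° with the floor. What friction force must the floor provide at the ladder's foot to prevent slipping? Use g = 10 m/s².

Choose the foot of the ladder as the axis so the floor normal and friction both act there and drop out.
Ladder weight 17.2×10 = 172 N acts at 4.005 m along the ladder; its horizontal arm is 4.005·cos63.2° = 1.806 m → τ = 310.6 N·m clockwise.
Wall normal N acts horizontally at the top; its moment arm is the height L sinθ = 8.01·sin63.2° = 7.15 m, counterclockwise.
Setting net torque to zero: N × 7.15 = 310.6 → N = 43.4 N.
ΣFx = 0: friction at the foot balances the wall's push, so f = N_wall = 43.4 N.

f ≈ 43.4 N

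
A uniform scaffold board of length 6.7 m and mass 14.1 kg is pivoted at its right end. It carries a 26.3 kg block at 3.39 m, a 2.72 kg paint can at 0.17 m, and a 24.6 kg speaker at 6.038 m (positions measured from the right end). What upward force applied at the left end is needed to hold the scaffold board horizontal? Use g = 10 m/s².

Take moments about the right end.
Beam weight: 14.1 × 10 = 141 N down at 3.35 m → arm 3.35 m, τ = 141 × 3.35 = 472.4 N·m counterclockwise.
Block: 26.3 × 10 = 263 N down at 3.39 m → arm 3.39 m, τ = 263 × 3.39 = 891.6 N·m counterclockwise.
Paint can: 2.72 × 10 = 27.2 N down at 0.17 m → arm 0.17 m, τ = 27.2 × 0.17 = 4.624 N·m counterclockwise.
Speaker: 24.6 × 10 = 246 N down at 6.038 m → arm 6.038 m, τ = 246 × 6.038 = 1485 N·m counterclockwise.
Net moment of the loads = 2854 N·m counterclockwise.
The upward force F acts at the left end, arm 6.7 m, giving F × 6.7 clockwise.
Στ = 0 ⇒ F × 6.7 = 2854 ⇒ F = 2854 / 6.7 = 426 N.

F ≈ 426 N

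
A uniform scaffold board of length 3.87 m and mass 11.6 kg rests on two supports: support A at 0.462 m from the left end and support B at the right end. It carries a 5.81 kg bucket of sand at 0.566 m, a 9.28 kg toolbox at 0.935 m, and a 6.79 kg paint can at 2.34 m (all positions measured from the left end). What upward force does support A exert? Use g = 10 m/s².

R_A ≈ 233 N

Take moments about support B.
Beam weight: 11.6 × 10 = 116 N down at 1.935 m → arm 1.935 m, τ = 116 × 1.935 = 224.5 N·m counterclockwise.
Bucket of sand: 5.81 × 10 = 58.1 N down at 0.566 m → arm 3.304 m, τ = 58.1 × 3.304 = 192 N·m counterclockwise.
Toolbox: 9.28 × 10 = 92.8 N down at 0.935 m → arm 2.935 m, τ = 92.8 × 2.935 = 272.4 N·m counterclockwise.
Paint can: 6.79 × 10 = 67.9 N down at 2.34 m → arm 1.53 m, τ = 67.9 × 1.53 = 103.9 N·m counterclockwise.
Net load moment about support B = 792.8 N·m counterclockwise.
Reaction R at support A is upward at 0.462 m, arm 3.408 m → moment R × 3.408 clockwise.
Στ = 0 ⇒ R × 3.408 = 792.8 ⇒ R = 233 N.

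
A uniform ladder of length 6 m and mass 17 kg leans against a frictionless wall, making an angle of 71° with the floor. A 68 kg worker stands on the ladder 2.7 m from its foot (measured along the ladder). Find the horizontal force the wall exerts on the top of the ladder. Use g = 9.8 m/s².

Sum moments about the foot of the ladder (the floor normal and friction both act there and drop out).
Ladder weight 17×9.8 = 166.6 N acts at 3 m along the ladder; its horizontal arm is 3·cos71° = 0.9767 m → τ = 162.7 N·m clockwise.
Worker: 68×9.8 = 666.4 N at 2.7 m → arm 0.879 m → τ = 585.8 N·m clockwise.
Wall normal N acts horizontally at the top; its moment arm is the height L sinθ = 6·sin71° = 5.673 m, counterclockwise.
For rotational equilibrium, N × 5.673 = 748.5, so N = 132 N.

N_wall ≈ 132 N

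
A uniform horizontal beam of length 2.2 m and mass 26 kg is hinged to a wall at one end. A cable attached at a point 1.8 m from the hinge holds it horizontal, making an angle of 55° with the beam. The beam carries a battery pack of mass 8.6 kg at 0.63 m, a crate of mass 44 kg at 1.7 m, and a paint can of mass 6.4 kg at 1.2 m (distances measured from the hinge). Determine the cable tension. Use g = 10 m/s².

Take moments about the hinge.
Beam weight: 26 × 10 = 260 N down at 1.1 m → arm 1.1 m, τ = 260 × 1.1 = 286 N·m clockwise.
Battery pack: 8.6 × 10 = 86 N down at 0.63 m → arm 0.63 m, τ = 86 × 0.63 = 54.18 N·m clockwise.
Crate: 44 × 10 = 440 N down at 1.7 m → arm 1.7 m, τ = 440 × 1.7 = 748 N·m clockwise.
Paint can: 6.4 × 10 = 64 N down at 1.2 m → arm 1.2 m, τ = 64 × 1.2 = 76.8 N·m clockwise.
Total clockwise load moment = 1165 N·m.
The cable tension T acts at 1.8 m; only its component perpendicular to the beam, T sinθ, produces torque. sin 55° = 0.8192.
For rotational equilibrium, T × 1.8 × 0.8192 = 1165, so T = 1165 / 1.475 = 790 N.

T ≈ 790 N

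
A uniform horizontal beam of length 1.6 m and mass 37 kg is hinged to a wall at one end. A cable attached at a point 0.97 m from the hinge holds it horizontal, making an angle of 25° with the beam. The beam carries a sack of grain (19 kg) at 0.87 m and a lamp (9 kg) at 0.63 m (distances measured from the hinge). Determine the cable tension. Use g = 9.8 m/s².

Choose the hinge as the axis so the unknown hinge reaction has zero arm there.
Beam weight: 37 × 9.8 = 362.6 N down at 0.8 m → arm 0.8 m, τ = 362.6 × 0.8 = 290.1 N·m clockwise.
Sack of grain: 19 × 9.8 = 186.2 N down at 0.87 m → arm 0.87 m, τ = 186.2 × 0.87 = 162 N·m clockwise.
Lamp: 9 × 9.8 = 88.2 N down at 0.63 m → arm 0.63 m, τ = 88.2 × 0.63 = 55.57 N·m clockwise.
Total clockwise load moment = 507.7 N·m.
The cable tension T acts at 0.97 m; only its component perpendicular to the beam, T sinθ, produces torque. sin 25° = 0.4226.
Balancing moments: T × 0.97 × 0.4226 = 507.7, giving T = 507.7 / 0.4099 = 1240 N.

T ≈ 1240 N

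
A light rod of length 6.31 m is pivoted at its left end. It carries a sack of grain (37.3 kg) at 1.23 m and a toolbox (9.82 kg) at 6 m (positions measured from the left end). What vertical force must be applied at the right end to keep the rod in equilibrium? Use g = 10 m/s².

Take moments about the left end.
Sack of grain: 37.3 × 10 = 373 N down at 1.23 m → arm 1.23 m, τ = 373 × 1.23 = 458.8 N·m clockwise.
Toolbox: 9.82 × 10 = 98.2 N down at 6 m → arm 6 m, τ = 98.2 × 6 = 589.2 N·m clockwise.
Net moment of the loads = 1048 N·m clockwise.
The upward force F acts at the right end, arm 6.31 m, giving F × 6.31 counterclockwise.
Balancing moments: F × 6.31 = 1048, giving F = 1048 / 6.31 = 166 N.

F ≈ 166 N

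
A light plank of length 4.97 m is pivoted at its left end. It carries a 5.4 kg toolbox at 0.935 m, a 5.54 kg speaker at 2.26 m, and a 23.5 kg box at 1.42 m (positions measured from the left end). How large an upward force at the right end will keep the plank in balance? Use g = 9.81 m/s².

Taking torques about the left end:
Toolbox: 5.4 × 9.81 = 52.97 N down at 0.935 m → arm 0.935 m, τ = 52.97 × 0.935 = 49.53 N·m clockwise.
Speaker: 5.54 × 9.81 = 54.35 N down at 2.26 m → arm 2.26 m, τ = 54.35 × 2.26 = 122.8 N·m clockwise.
Box: 23.5 × 9.81 = 230.5 N down at 1.42 m → arm 1.42 m, τ = 230.5 × 1.42 = 327.3 N·m clockwise.
Net moment of the loads = 499.6 N·m clockwise.
The upward force F acts at the right end, arm 4.97 m, giving F × 4.97 counterclockwise.
For rotational equilibrium, F × 4.97 = 499.6, so F = 499.6 / 4.97 = 101 N.

F ≈ 101 N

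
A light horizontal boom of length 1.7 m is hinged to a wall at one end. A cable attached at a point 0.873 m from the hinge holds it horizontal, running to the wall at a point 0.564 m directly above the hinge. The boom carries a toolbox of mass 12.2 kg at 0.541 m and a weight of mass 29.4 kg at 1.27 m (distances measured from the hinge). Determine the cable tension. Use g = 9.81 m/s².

T ≈ 910 N

Choose the hinge as the axis so the unknown hinge reaction has zero arm there.
Toolbox: 12.2 × 9.81 = 119.7 N down at 0.541 m → arm 0.541 m, τ = 119.7 × 0.541 = 64.76 N·m clockwise.
Weight: 29.4 × 9.81 = 288.4 N down at 1.27 m → arm 1.27 m, τ = 288.4 × 1.27 = 366.3 N·m clockwise.
Total clockwise load moment = 431.1 N·m.
The cable tension T acts at 0.873 m; only its component perpendicular to the boom, T sinθ, produces torque. sinθ = h/√(h²+d²) = 0.564/√(0.564²+0.873²) = 0.5427.
Setting net torque to zero: T × 0.873 × 0.5427 = 431.1 → T = 431.1 / 0.4738 = 910 N.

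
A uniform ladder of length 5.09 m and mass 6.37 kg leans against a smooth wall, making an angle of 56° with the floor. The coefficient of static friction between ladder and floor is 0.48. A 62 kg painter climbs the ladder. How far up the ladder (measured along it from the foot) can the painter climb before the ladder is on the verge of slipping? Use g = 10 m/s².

Take moments about the foot of the ladder.
Ladder weight 6.37×10 = 63.7 N acts at 2.545 m along the ladder; its horizontal arm is 2.545·cos56° = 1.423 m → τ = 90.65 N·m clockwise.
Painter weight 62×10 = 620 N at distance d → arm d·cos56° → τ = 620·d·0.5592 clockwise.
Wall normal N at the top has arm L sinθ = 4.22 m counterclockwise, so Στ = 0 gives N·4.22 = 90.65 + 346.7·d.
ΣFy = 0 ⇒ N_floor = 683.7 N, so the maximum friction is μ_s·N_floor = 0.48×683.7 = 328.2 N. ΣFx = 0 ⇒ N_wall = f, so at the slipping point N = 328.2 N.
Substituting: 328.2×4.22 = 90.65 + 346.7·d ⇒ d = (1385 − 90.65) / 346.7 = 3.73 m.

d ≈ 3.73 m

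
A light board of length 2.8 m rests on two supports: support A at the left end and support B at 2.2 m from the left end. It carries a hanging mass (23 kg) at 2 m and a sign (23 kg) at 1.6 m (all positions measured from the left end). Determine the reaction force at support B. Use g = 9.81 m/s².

R_B ≈ 369 N

About support A:
Hanging mass: 23 × 9.81 = 225.6 N down at 2 m → arm 2 m, τ = 225.6 × 2 = 451.2 N·m clockwise.
Sign: 23 × 9.81 = 225.6 N down at 1.6 m → arm 1.6 m, τ = 225.6 × 1.6 = 361 N·m clockwise.
Net load moment about support A = 812.2 N·m clockwise.
Reaction R at support B is upward at 2.2 m, arm 2.2 m → moment R × 2.2 counterclockwise.
For rotational equilibrium, R × 2.2 = 812.2, so R = 369 N.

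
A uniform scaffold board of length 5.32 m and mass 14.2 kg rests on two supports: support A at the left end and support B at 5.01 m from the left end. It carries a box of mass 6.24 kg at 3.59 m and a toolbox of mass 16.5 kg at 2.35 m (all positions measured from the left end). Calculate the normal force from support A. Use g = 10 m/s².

Taking torques about support B:
Beam weight: 14.2 × 10 = 142 N down at 2.66 m → arm 2.35 m, τ = 142 × 2.35 = 333.7 N·m counterclockwise.
Box: 6.24 × 10 = 62.4 N down at 3.59 m → arm 1.42 m, τ = 62.4 × 1.42 = 88.61 N·m counterclockwise.
Toolbox: 16.5 × 10 = 165 N down at 2.35 m → arm 2.66 m, τ = 165 × 2.66 = 438.9 N·m counterclockwise.
Net load moment about support B = 861.2 N·m counterclockwise.
Reaction R at support A is upward at 0 m, arm 5.01 m → moment R × 5.01 clockwise.
Balancing moments: R × 5.01 = 861.2, giving R = 172 N.

R_A ≈ 172 N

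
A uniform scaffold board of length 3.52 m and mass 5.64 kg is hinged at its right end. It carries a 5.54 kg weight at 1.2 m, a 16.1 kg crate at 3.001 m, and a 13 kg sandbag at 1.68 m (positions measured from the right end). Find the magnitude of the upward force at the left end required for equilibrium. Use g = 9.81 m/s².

Choose the right end as the axis so the unknown pivot reaction has zero arm there.
Beam weight: 5.64 × 9.81 = 55.33 N down at 1.76 m → arm 1.76 m, τ = 55.33 × 1.76 = 97.38 N·m counterclockwise.
Weight: 5.54 × 9.81 = 54.35 N down at 1.2 m → arm 1.2 m, τ = 54.35 × 1.2 = 65.22 N·m counterclockwise.
Crate: 16.1 × 9.81 = 157.9 N down at 3.001 m → arm 3.001 m, τ = 157.9 × 3.001 = 473.9 N·m counterclockwise.
Sandbag: 13 × 9.81 = 127.5 N down at 1.68 m → arm 1.68 m, τ = 127.5 × 1.68 = 214.2 N·m counterclockwise.
Net moment of the loads = 850.7 N·m counterclockwise.
The upward force F acts at the left end, arm 3.52 m, giving F × 3.52 clockwise.
For rotational equilibrium, F × 3.52 = 850.7, so F = 850.7 / 3.52 = 242 N.

F ≈ 242 N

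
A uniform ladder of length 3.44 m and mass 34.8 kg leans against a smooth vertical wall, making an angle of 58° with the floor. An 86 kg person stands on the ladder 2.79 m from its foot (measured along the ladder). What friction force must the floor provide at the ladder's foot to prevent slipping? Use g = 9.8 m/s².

Take moments about the foot of the ladder.
Ladder weight 34.8×9.8 = 341 N acts at 1.72 m along the ladder; its horizontal arm is 1.72·cos58° = 0.9115 m → τ = 310.8 N·m clockwise.
Person: 86×9.8 = 842.8 N at 2.79 m → arm 1.478 m → τ = 1246 N·m clockwise.
Wall normal N acts horizontally at the top; its moment arm is the height L sinθ = 3.44·sin58° = 2.917 m, counterclockwise.
Balancing moments: N × 2.917 = 1557, giving N = 534 N.
ΣFx = 0: friction at the foot balances the wall's push, so f = N_wall = 534 N.

f ≈ 534 N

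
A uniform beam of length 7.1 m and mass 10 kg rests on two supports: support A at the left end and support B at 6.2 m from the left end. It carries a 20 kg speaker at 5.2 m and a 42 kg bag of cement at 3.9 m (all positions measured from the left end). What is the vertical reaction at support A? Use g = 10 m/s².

R_A ≈ 231 N

Sum moments about support B (its reaction then has zero moment arm).
Beam weight: 10 × 10 = 100 N down at 3.55 m → arm 2.65 m, τ = 100 × 2.65 = 265 N·m counterclockwise.
Speaker: 20 × 10 = 200 N down at 5.2 m → arm 1 m, τ = 200 × 1 = 200 N·m counterclockwise.
Bag of cement: 42 × 10 = 420 N down at 3.9 m → arm 2.3 m, τ = 420 × 2.3 = 966 N·m counterclockwise.
Net load moment about support B = 1431 N·m counterclockwise.
Reaction R at support A is upward at 0 m, arm 6.2 m → moment R × 6.2 clockwise.
Setting net torque to zero: R × 6.2 = 1431 → R = 231 N.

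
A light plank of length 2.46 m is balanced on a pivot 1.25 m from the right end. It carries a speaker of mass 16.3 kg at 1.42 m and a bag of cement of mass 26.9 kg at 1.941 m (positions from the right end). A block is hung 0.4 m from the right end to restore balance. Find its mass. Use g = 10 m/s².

m ≈ 25.1 kg

Sum moments about the pivot (at 1.25 m from the right end) (the support reaction has zero arm there).
Speaker: 16.3 × 10 = 163 N down at 1.42 m → arm 0.17 m, τ = 163 × 0.17 = 27.71 N·m counterclockwise.
Bag of cement: 26.9 × 10 = 269 N down at 1.941 m → arm 0.691 m, τ = 269 × 0.691 = 185.9 N·m counterclockwise.
Net moment of known loads = 213.6 N·m counterclockwise.
An unknown mass m at 0.4 m has arm 0.85 m; its moment is m·g·0.85 clockwise.
Στ = 0 ⇒ m × 10 × 0.85 = 213.6 ⇒ m = 213.6 / (10 × 0.85) = 25.1 kg.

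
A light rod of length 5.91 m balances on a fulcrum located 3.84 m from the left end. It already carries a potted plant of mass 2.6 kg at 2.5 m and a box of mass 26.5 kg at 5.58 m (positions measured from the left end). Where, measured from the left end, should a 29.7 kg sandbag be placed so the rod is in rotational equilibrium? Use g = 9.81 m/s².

About the fulcrum (at 3.84 m from the left end):
Potted plant: 2.6 × 9.81 = 25.51 N down at 2.5 m → arm 1.34 m, τ = 25.51 × 1.34 = 34.18 N·m counterclockwise.
Box: 26.5 × 9.81 = 260 N down at 5.58 m → arm 1.74 m, τ = 260 × 1.74 = 452.4 N·m clockwise.
Net moment of existing loads = 418.2 N·m clockwise.
The sandbag weighs 29.7 × 9.81 = 291.4 N and must supply an equal counterclockwise moment, so its lever arm about the fulcrum is 418.2 / 291.4 = 1.44 m.
That puts it at 3.84 − 1.44 = 2.4 m from the left end.

x ≈ 2.4 m from the left end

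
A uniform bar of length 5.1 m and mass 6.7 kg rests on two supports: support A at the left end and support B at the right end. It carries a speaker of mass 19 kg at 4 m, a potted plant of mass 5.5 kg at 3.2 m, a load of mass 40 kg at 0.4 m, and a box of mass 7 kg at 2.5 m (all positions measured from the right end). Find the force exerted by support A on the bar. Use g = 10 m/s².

Choose support B as the axis so its reaction then has zero moment arm.
Beam weight: 6.7 × 10 = 67 N down at 2.55 m → arm 2.55 m, τ = 67 × 2.55 = 170.8 N·m counterclockwise.
Speaker: 19 × 10 = 190 N down at 4 m → arm 4 m, τ = 190 × 4 = 760 N·m counterclockwise.
Potted plant: 5.5 × 10 = 55 N down at 3.2 m → arm 3.2 m, τ = 55 × 3.2 = 176 N·m counterclockwise.
Load: 40 × 10 = 400 N down at 0.4 m → arm 0.4 m, τ = 400 × 0.4 = 160 N·m counterclockwise.
Box: 7 × 10 = 70 N down at 2.5 m → arm 2.5 m, τ = 70 × 2.5 = 175 N·m counterclockwise.
Net load moment about support B = 1442 N·m counterclockwise.
Reaction R at support A is upward at 5.1 m, arm 5.1 m → moment R × 5.1 clockwise.
Setting net torque to zero: R × 5.1 = 1442 → R = 283 N.

R_A ≈ 283 N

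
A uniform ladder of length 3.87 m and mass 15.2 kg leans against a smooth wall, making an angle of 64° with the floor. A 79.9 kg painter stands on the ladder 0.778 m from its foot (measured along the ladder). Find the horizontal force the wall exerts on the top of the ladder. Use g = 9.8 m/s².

N_wall ≈ 113 N

Taking torques about the foot of the ladder:
Ladder weight 15.2×9.8 = 149 N acts at 1.935 m along the ladder; its horizontal arm is 1.935·cos64° = 0.8482 m → τ = 126.4 N·m clockwise.
Painter: 79.9×9.8 = 783 N at 0.778 m → arm 0.3411 m → τ = 267.1 N·m clockwise.
Wall normal N acts horizontally at the top; its moment arm is the height L sinθ = 3.87·sin64° = 3.478 m, counterclockwise.
Balancing moments: N × 3.478 = 393.5, giving N = 113 N.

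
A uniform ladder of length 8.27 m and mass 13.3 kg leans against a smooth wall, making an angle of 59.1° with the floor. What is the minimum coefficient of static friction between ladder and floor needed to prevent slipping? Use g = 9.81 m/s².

μ_min ≈ 0.299

Sum moments about the foot of the ladder (the floor normal and friction both act there and drop out).
Ladder weight 13.3×9.81 = 130.5 N acts at 4.135 m along the ladder; its horizontal arm is 4.135·cos59.1° = 2.123 m → τ = 277.1 N·m clockwise.
Wall normal N acts horizontally at the top; its moment arm is the height L sinθ = 8.27·sin59.1° = 7.096 m, counterclockwise.
Balancing moments: N × 7.096 = 277.1, giving N = 39.05 N.
ΣFx = 0 ⇒ f = N_wall = 39.05 N. ΣFy = 0 ⇒ N_floor = 130.5 N.
μ_min = f / N_floor = 39.05 / 130.5 = 0.299.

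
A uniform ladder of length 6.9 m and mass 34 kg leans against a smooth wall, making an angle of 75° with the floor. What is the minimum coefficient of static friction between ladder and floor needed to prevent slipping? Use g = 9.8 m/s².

μ_min ≈ 0.134

Choose the foot of the ladder as the axis so the floor normal and friction both act there and drop out.
Ladder weight 34×9.8 = 333.2 N acts at 3.45 m along the ladder; its horizontal arm is 3.45·cos75° = 0.8929 m → τ = 297.5 N·m clockwise.
Wall normal N acts horizontally at the top; its moment arm is the height L sinθ = 6.9·sin75° = 6.665 m, counterclockwise.
Balancing moments: N × 6.665 = 297.5, giving N = 44.64 N.
ΣFx = 0 ⇒ f = N_wall = 44.64 N. ΣFy = 0 ⇒ N_floor = 333.2 N.
μ_min = f / N_floor = 44.64 / 333.2 = 0.134.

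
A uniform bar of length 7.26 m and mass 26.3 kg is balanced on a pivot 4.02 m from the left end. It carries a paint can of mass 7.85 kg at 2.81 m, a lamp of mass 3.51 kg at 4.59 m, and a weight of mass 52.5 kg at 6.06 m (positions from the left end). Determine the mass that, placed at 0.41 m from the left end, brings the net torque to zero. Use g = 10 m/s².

Sum moments about the pivot (at 4.02 m from the left end) (the support reaction has zero arm there).
Beam weight: 26.3 × 10 = 263 N down at 3.63 m → arm 0.39 m, τ = 263 × 0.39 = 102.6 N·m counterclockwise.
Paint can: 7.85 × 10 = 78.5 N down at 2.81 m → arm 1.21 m, τ = 78.5 × 1.21 = 94.98 N·m counterclockwise.
Lamp: 3.51 × 10 = 35.1 N down at 4.59 m → arm 0.57 m, τ = 35.1 × 0.57 = 20.01 N·m clockwise.
Weight: 52.5 × 10 = 525 N down at 6.06 m → arm 2.04 m, τ = 525 × 2.04 = 1071 N·m clockwise.
Net moment of known loads = 893.4 N·m clockwise.
An unknown mass m at 0.41 m has arm 3.61 m; its moment is m·g·3.61 counterclockwise.
For rotational equilibrium, m × 10 × 3.61 = 893.4, so m = 893.4 / (10 × 3.61) = 24.7 kg.

m ≈ 24.7 kg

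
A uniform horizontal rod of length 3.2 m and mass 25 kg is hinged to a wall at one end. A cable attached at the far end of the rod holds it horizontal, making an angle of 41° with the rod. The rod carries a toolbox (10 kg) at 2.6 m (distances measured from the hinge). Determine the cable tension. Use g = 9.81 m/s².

Choose the hinge as the axis so the unknown hinge reaction has zero arm there.
Beam weight: 25 × 9.81 = 245.2 N down at 1.6 m → arm 1.6 m, τ = 245.2 × 1.6 = 392.3 N·m clockwise.
Toolbox: 10 × 9.81 = 98.1 N down at 2.6 m → arm 2.6 m, τ = 98.1 × 2.6 = 255.1 N·m clockwise.
Total clockwise load moment = 647.4 N·m.
The cable tension T acts at 3.2 m; only its component perpendicular to the rod, T sinθ, produces torque. sin 41° = 0.6561.
For rotational equilibrium, T × 3.2 × 0.6561 = 647.4, so T = 647.4 / 2.1 = 308 N.

T ≈ 308 N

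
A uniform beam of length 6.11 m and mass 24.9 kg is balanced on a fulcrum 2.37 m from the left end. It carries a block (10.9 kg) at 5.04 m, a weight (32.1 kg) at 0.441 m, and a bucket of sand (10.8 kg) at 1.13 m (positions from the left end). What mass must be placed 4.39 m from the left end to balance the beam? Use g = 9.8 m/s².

m ≈ 14.4 kg

Taking torques about the fulcrum (at 2.37 m from the left end):
Beam weight: 24.9 × 9.8 = 244 N down at 3.055 m → arm 0.685 m, τ = 244 × 0.685 = 167.1 N·m clockwise.
Block: 10.9 × 9.8 = 106.8 N down at 5.04 m → arm 2.67 m, τ = 106.8 × 2.67 = 285.2 N·m clockwise.
Weight: 32.1 × 9.8 = 314.6 N down at 0.441 m → arm 1.929 m, τ = 314.6 × 1.929 = 606.9 N·m counterclockwise.
Bucket of sand: 10.8 × 9.8 = 105.8 N down at 1.13 m → arm 1.24 m, τ = 105.8 × 1.24 = 131.2 N·m counterclockwise.
Net moment of known loads = 285.8 N·m counterclockwise.
An unknown mass m at 4.39 m has arm 2.02 m; its moment is m·g·2.02 clockwise.
Setting net torque to zero: m × 9.8 × 2.02 = 285.8 → m = 285.8 / (9.8 × 2.02) = 14.4 kg.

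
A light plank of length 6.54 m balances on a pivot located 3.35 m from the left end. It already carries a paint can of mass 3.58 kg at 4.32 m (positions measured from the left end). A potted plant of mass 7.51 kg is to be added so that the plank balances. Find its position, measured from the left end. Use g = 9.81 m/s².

Choose the pivot (at 3.35 m from the left end) as the axis so the support reaction has zero arm there.
Paint can: 3.58 × 9.81 = 35.12 N down at 4.32 m → arm 0.97 m, τ = 35.12 × 0.97 = 34.07 N·m clockwise.
Net moment of existing loads = 34.07 N·m clockwise.
The potted plant weighs 7.51 × 9.81 = 73.67 N and must supply an equal counterclockwise moment, so its lever arm about the pivot is 34.07 / 73.67 = 0.462 m.
That puts it at 3.35 − 0.462 = 2.89 m from the left end.

x ≈ 2.89 m from the left end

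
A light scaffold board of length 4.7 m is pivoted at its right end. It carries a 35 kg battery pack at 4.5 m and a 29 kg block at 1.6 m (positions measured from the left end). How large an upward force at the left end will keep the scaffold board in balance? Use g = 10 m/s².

F ≈ 206 N

Sum moments about the right end (the unknown pivot reaction has zero arm there).
Battery pack: 35 × 10 = 350 N down at 4.5 m → arm 0.2 m, τ = 350 × 0.2 = 70 N·m counterclockwise.
Block: 29 × 10 = 290 N down at 1.6 m → arm 3.1 m, τ = 290 × 3.1 = 899 N·m counterclockwise.
Net moment of the loads = 969 N·m counterclockwise.
The upward force F acts at the left end, arm 4.7 m, giving F × 4.7 clockwise.
Balancing moments: F × 4.7 = 969, giving F = 969 / 4.7 = 206 N.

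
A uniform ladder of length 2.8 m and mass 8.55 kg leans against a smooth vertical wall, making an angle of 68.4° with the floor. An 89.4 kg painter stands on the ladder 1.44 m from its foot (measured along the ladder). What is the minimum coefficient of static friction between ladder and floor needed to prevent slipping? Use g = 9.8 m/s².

μ_min ≈ 0.203

Sum moments about the foot of the ladder (the floor normal and friction both act there and drop out).
Ladder weight 8.55×9.8 = 83.79 N acts at 1.4 m along the ladder; its horizontal arm is 1.4·cos68.4° = 0.5154 m → τ = 43.19 N·m clockwise.
Painter: 89.4×9.8 = 876.1 N at 1.44 m → arm 0.5301 m → τ = 464.4 N·m clockwise.
Wall normal N acts horizontally at the top; its moment arm is the height L sinθ = 2.8·sin68.4° = 2.603 m, counterclockwise.
Setting net torque to zero: N × 2.603 = 507.6 → N = 195 N.
ΣFx = 0 ⇒ f = N_wall = 195 N. ΣFy = 0 ⇒ N_floor = 959.9 N.
μ_min = f / N_floor = 195 / 959.9 = 0.203.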